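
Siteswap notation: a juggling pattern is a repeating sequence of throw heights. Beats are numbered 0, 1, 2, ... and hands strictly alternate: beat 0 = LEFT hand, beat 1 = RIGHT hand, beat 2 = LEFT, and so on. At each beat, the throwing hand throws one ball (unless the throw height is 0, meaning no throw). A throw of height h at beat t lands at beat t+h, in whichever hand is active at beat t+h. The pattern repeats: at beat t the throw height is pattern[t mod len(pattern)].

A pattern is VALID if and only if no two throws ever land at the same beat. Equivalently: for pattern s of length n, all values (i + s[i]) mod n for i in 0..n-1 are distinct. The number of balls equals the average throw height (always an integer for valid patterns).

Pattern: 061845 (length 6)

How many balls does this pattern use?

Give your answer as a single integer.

Pattern = [0, 6, 1, 8, 4, 5], length n = 6
  position 0: throw height = 0, running sum = 0
  position 1: throw height = 6, running sum = 6
  position 2: throw height = 1, running sum = 7
  position 3: throw height = 8, running sum = 15
  position 4: throw height = 4, running sum = 19
  position 5: throw height = 5, running sum = 24
Total sum = 24; balls = sum / n = 24 / 6 = 4

Answer: 4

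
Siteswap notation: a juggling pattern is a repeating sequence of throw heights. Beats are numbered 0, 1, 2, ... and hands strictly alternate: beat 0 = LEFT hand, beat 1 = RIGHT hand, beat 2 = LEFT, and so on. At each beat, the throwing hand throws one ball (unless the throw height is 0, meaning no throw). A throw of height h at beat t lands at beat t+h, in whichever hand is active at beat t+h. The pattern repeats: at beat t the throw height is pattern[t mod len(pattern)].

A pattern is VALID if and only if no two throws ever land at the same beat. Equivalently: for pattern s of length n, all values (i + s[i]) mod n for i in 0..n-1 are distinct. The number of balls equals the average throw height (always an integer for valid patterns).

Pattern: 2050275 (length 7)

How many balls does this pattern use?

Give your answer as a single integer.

Answer: 3

Derivation:
Pattern = [2, 0, 5, 0, 2, 7, 5], length n = 7
  position 0: throw height = 2, running sum = 2
  position 1: throw height = 0, running sum = 2
  position 2: throw height = 5, running sum = 7
  position 3: throw height = 0, running sum = 7
  position 4: throw height = 2, running sum = 9
  position 5: throw height = 7, running sum = 16
  position 6: throw height = 5, running sum = 21
Total sum = 21; balls = sum / n = 21 / 7 = 3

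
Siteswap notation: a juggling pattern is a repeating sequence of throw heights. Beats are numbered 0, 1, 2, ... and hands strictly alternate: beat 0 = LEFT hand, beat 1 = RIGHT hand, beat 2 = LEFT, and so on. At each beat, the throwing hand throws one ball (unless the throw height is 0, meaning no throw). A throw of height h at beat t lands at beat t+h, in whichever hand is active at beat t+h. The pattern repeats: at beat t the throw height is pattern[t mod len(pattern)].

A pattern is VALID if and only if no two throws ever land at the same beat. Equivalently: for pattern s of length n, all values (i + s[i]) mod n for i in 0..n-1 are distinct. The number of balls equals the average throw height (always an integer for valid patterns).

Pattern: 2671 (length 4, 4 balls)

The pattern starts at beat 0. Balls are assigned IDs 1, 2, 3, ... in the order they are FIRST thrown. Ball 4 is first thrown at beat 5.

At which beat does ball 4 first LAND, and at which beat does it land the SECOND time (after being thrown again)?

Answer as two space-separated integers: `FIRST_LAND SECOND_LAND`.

Beat 0 (L): throw ball1 h=2 -> lands@2:L; in-air after throw: [b1@2:L]
Beat 1 (R): throw ball2 h=6 -> lands@7:R; in-air after throw: [b1@2:L b2@7:R]
Beat 2 (L): throw ball1 h=7 -> lands@9:R; in-air after throw: [b2@7:R b1@9:R]
Beat 3 (R): throw ball3 h=1 -> lands@4:L; in-air after throw: [b3@4:L b2@7:R b1@9:R]
Beat 4 (L): throw ball3 h=2 -> lands@6:L; in-air after throw: [b3@6:L b2@7:R b1@9:R]
Beat 5 (R): throw ball4 h=6 -> lands@11:R; in-air after throw: [b3@6:L b2@7:R b1@9:R b4@11:R]
Beat 6 (L): throw ball3 h=7 -> lands@13:R; in-air after throw: [b2@7:R b1@9:R b4@11:R b3@13:R]
Beat 7 (R): throw ball2 h=1 -> lands@8:L; in-air after throw: [b2@8:L b1@9:R b4@11:R b3@13:R]
Beat 8 (L): throw ball2 h=2 -> lands@10:L; in-air after throw: [b1@9:R b2@10:L b4@11:R b3@13:R]
Beat 9 (R): throw ball1 h=6 -> lands@15:R; in-air after throw: [b2@10:L b4@11:R b3@13:R b1@15:R]
Beat 10 (L): throw ball2 h=7 -> lands@17:R; in-air after throw: [b4@11:R b3@13:R b1@15:R b2@17:R]
Beat 11 (R): throw ball4 h=1 -> lands@12:L; in-air after throw: [b4@12:L b3@13:R b1@15:R b2@17:R]
Beat 12 (L): throw ball4 h=2 -> lands@14:L; in-air after throw: [b3@13:R b4@14:L b1@15:R b2@17:R]
Ball 4: thrown@5 h=6 -> first land @11; rethrown@11 h=1 -> second land @12

Answer: 11 12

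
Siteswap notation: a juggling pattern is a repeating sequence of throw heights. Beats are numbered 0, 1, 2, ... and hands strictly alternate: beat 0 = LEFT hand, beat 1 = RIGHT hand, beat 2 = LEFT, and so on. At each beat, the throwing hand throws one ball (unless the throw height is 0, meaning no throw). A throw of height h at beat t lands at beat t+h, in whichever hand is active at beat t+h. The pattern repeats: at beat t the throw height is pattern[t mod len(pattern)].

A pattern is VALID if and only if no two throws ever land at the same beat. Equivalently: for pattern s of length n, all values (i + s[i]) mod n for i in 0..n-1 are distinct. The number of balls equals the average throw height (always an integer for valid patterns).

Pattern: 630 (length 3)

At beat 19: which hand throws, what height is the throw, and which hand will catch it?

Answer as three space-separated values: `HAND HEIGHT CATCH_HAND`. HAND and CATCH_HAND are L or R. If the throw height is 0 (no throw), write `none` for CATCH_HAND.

Beat 19: 19 mod 2 = 1, so hand = R
Throw height = pattern[19 mod 3] = pattern[1] = 3
Lands at beat 19+3=22, 22 mod 2 = 0, so catch hand = L

Answer: R 3 L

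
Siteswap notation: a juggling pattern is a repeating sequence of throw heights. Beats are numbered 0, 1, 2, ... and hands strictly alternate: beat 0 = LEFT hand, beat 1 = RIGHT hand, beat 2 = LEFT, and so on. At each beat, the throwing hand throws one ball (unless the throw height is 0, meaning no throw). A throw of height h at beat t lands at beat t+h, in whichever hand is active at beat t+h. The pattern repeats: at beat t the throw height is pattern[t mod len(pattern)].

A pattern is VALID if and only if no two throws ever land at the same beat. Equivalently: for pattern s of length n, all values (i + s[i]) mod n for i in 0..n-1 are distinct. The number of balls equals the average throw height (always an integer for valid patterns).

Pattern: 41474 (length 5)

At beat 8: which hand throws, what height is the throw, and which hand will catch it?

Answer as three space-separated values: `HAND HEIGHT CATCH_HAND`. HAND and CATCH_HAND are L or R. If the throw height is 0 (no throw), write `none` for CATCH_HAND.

Beat 8: 8 mod 2 = 0, so hand = L
Throw height = pattern[8 mod 5] = pattern[3] = 7
Lands at beat 8+7=15, 15 mod 2 = 1, so catch hand = R

Answer: L 7 R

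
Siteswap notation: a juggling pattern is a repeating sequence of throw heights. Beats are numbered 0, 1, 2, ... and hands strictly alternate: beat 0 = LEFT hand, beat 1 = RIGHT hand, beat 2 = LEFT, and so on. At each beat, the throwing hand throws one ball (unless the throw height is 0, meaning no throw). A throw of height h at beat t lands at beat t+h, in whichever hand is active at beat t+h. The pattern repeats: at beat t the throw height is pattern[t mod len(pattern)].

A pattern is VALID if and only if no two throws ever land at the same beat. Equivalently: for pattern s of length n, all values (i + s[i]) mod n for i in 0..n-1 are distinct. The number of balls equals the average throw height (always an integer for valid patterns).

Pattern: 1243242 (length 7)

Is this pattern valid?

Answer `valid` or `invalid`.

Answer: invalid

Derivation:
i=0: (i + s[i]) mod n = (0 + 1) mod 7 = 1
i=1: (i + s[i]) mod n = (1 + 2) mod 7 = 3
i=2: (i + s[i]) mod n = (2 + 4) mod 7 = 6
i=3: (i + s[i]) mod n = (3 + 3) mod 7 = 6
i=4: (i + s[i]) mod n = (4 + 2) mod 7 = 6
i=5: (i + s[i]) mod n = (5 + 4) mod 7 = 2
i=6: (i + s[i]) mod n = (6 + 2) mod 7 = 1
Residues: [1, 3, 6, 6, 6, 2, 1], distinct: False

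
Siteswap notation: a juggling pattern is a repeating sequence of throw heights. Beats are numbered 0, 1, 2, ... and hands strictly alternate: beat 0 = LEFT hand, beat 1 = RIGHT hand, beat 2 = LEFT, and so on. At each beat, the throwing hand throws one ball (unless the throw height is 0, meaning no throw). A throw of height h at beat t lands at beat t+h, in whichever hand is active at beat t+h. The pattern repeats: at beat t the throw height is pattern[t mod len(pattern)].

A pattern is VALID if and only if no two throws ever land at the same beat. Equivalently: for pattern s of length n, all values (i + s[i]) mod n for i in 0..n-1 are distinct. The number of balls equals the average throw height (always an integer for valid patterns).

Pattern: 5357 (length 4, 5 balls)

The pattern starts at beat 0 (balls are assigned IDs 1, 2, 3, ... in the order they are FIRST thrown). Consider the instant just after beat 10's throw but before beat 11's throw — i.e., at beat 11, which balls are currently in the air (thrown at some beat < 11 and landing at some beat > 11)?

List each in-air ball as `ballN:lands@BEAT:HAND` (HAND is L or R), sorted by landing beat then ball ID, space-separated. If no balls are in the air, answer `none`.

Beat 0 (L): throw ball1 h=5 -> lands@5:R; in-air after throw: [b1@5:R]
Beat 1 (R): throw ball2 h=3 -> lands@4:L; in-air after throw: [b2@4:L b1@5:R]
Beat 2 (L): throw ball3 h=5 -> lands@7:R; in-air after throw: [b2@4:L b1@5:R b3@7:R]
Beat 3 (R): throw ball4 h=7 -> lands@10:L; in-air after throw: [b2@4:L b1@5:R b3@7:R b4@10:L]
Beat 4 (L): throw ball2 h=5 -> lands@9:R; in-air after throw: [b1@5:R b3@7:R b2@9:R b4@10:L]
Beat 5 (R): throw ball1 h=3 -> lands@8:L; in-air after throw: [b3@7:R b1@8:L b2@9:R b4@10:L]
Beat 6 (L): throw ball5 h=5 -> lands@11:R; in-air after throw: [b3@7:R b1@8:L b2@9:R b4@10:L b5@11:R]
Beat 7 (R): throw ball3 h=7 -> lands@14:L; in-air after throw: [b1@8:L b2@9:R b4@10:L b5@11:R b3@14:L]
Beat 8 (L): throw ball1 h=5 -> lands@13:R; in-air after throw: [b2@9:R b4@10:L b5@11:R b1@13:R b3@14:L]
Beat 9 (R): throw ball2 h=3 -> lands@12:L; in-air after throw: [b4@10:L b5@11:R b2@12:L b1@13:R b3@14:L]
Beat 10 (L): throw ball4 h=5 -> lands@15:R; in-air after throw: [b5@11:R b2@12:L b1@13:R b3@14:L b4@15:R]
Beat 11 (R): throw ball5 h=7 -> lands@18:L; in-air after throw: [b2@12:L b1@13:R b3@14:L b4@15:R b5@18:L]

Answer: ball2:lands@12:L ball1:lands@13:R ball3:lands@14:L ball4:lands@15:R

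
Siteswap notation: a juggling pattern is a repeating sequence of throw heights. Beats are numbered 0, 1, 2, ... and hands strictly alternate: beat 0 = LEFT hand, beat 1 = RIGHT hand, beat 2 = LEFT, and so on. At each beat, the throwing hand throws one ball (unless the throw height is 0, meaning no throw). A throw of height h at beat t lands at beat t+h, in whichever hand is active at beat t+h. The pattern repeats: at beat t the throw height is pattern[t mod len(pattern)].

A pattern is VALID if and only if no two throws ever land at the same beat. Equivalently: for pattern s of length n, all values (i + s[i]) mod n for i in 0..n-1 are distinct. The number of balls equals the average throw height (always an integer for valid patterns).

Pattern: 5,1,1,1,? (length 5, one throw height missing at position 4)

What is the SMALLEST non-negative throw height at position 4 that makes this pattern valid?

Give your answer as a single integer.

Answer: 2

Derivation:
i=0: (0 + 5) mod 5 = 0
i=1: (1 + 1) mod 5 = 2
i=2: (2 + 1) mod 5 = 3
i=3: (3 + 1) mod 5 = 4
i=4: s[i]=? (unknown)
Known residues: [0, 2, 3, 4]; need a permutation of 0..4, so missing residue r = 1
Need (4 + s) mod 5 = 1; smallest s = (1 - 4) mod 5 = 2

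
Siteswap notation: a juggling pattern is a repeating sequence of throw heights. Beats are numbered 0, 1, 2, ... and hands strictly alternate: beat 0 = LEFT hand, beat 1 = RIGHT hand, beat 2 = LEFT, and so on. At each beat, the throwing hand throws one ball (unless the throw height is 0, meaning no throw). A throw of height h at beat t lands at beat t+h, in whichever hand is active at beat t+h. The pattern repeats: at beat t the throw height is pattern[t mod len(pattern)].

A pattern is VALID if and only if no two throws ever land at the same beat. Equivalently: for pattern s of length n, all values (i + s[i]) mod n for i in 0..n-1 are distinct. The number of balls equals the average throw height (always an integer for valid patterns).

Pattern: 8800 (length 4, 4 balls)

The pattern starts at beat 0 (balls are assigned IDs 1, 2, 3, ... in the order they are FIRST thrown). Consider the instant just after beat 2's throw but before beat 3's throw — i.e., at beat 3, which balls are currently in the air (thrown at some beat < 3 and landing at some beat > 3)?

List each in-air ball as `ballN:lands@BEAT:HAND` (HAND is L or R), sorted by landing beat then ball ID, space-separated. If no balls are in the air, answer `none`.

Beat 0 (L): throw ball1 h=8 -> lands@8:L; in-air after throw: [b1@8:L]
Beat 1 (R): throw ball2 h=8 -> lands@9:R; in-air after throw: [b1@8:L b2@9:R]

Answer: ball1:lands@8:L ball2:lands@9:R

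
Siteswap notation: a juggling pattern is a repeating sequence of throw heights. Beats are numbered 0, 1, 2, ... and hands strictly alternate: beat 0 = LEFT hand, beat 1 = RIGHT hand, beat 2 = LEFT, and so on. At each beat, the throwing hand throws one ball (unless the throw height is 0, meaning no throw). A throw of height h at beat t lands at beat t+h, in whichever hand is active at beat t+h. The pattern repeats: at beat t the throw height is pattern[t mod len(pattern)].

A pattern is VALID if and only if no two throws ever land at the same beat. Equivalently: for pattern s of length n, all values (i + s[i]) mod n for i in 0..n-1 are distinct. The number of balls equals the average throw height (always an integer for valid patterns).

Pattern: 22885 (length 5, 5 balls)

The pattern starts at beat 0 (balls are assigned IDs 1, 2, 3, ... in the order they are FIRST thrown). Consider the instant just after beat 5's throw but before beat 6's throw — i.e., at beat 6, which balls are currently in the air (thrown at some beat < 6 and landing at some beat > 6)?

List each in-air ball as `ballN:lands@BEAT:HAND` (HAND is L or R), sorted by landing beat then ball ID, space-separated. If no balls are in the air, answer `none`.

Beat 0 (L): throw ball1 h=2 -> lands@2:L; in-air after throw: [b1@2:L]
Beat 1 (R): throw ball2 h=2 -> lands@3:R; in-air after throw: [b1@2:L b2@3:R]
Beat 2 (L): throw ball1 h=8 -> lands@10:L; in-air after throw: [b2@3:R b1@10:L]
Beat 3 (R): throw ball2 h=8 -> lands@11:R; in-air after throw: [b1@10:L b2@11:R]
Beat 4 (L): throw ball3 h=5 -> lands@9:R; in-air after throw: [b3@9:R b1@10:L b2@11:R]
Beat 5 (R): throw ball4 h=2 -> lands@7:R; in-air after throw: [b4@7:R b3@9:R b1@10:L b2@11:R]
Beat 6 (L): throw ball5 h=2 -> lands@8:L; in-air after throw: [b4@7:R b5@8:L b3@9:R b1@10:L b2@11:R]

Answer: ball4:lands@7:R ball3:lands@9:R ball1:lands@10:L ball2:lands@11:R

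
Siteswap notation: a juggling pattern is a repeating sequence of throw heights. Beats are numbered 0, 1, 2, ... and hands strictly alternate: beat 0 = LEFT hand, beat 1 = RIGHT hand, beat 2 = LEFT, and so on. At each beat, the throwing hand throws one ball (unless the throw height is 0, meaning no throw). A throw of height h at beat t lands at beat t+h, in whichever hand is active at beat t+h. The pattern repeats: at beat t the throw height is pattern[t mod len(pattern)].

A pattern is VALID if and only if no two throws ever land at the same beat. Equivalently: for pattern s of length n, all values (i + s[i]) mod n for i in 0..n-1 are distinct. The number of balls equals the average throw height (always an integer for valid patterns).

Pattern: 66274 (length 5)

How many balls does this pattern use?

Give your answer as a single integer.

Answer: 5

Derivation:
Pattern = [6, 6, 2, 7, 4], length n = 5
  position 0: throw height = 6, running sum = 6
  position 1: throw height = 6, running sum = 12
  position 2: throw height = 2, running sum = 14
  position 3: throw height = 7, running sum = 21
  position 4: throw height = 4, running sum = 25
Total sum = 25; balls = sum / n = 25 / 5 = 5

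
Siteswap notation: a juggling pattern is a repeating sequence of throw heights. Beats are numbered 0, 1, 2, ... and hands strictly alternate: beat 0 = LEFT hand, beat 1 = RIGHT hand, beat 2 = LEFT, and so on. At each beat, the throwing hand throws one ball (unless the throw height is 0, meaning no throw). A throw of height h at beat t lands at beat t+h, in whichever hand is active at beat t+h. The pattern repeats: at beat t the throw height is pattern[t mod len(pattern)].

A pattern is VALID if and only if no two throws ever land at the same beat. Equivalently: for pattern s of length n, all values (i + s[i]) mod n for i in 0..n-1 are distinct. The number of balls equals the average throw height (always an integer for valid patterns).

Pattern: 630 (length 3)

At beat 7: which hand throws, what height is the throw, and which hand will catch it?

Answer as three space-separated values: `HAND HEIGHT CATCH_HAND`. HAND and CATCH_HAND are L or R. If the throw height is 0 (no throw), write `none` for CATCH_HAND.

Answer: R 3 L

Derivation:
Beat 7: 7 mod 2 = 1, so hand = R
Throw height = pattern[7 mod 3] = pattern[1] = 3
Lands at beat 7+3=10, 10 mod 2 = 0, so catch hand = L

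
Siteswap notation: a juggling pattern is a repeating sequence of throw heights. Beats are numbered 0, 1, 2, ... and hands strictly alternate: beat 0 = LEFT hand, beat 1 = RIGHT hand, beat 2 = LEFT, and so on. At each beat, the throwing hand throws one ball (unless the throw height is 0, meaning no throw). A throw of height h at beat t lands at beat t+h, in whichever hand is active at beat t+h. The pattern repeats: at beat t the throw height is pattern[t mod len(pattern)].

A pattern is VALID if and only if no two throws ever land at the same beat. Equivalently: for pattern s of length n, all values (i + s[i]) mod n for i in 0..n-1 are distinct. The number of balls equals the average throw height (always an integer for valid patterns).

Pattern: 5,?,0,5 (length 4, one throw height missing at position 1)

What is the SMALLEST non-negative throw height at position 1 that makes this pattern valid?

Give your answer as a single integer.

Answer: 2

Derivation:
i=0: (0 + 5) mod 4 = 1
i=1: s[i]=? (unknown)
i=2: (2 + 0) mod 4 = 2
i=3: (3 + 5) mod 4 = 0
Known residues: [0, 1, 2]; need a permutation of 0..3, so missing residue r = 3
Need (1 + s) mod 4 = 3; smallest s = (3 - 1) mod 4 = 2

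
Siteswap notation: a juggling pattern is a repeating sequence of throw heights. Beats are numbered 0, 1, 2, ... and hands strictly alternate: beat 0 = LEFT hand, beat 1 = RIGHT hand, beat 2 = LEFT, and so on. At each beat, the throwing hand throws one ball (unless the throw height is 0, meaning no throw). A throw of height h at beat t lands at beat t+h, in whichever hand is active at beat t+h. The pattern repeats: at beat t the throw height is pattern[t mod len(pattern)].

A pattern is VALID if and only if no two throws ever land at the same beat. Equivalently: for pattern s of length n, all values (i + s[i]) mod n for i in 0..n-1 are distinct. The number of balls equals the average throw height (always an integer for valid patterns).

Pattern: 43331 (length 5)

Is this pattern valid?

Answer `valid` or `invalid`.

i=0: (i + s[i]) mod n = (0 + 4) mod 5 = 4
i=1: (i + s[i]) mod n = (1 + 3) mod 5 = 4
i=2: (i + s[i]) mod n = (2 + 3) mod 5 = 0
i=3: (i + s[i]) mod n = (3 + 3) mod 5 = 1
i=4: (i + s[i]) mod n = (4 + 1) mod 5 = 0
Residues: [4, 4, 0, 1, 0], distinct: False

Answer: invalid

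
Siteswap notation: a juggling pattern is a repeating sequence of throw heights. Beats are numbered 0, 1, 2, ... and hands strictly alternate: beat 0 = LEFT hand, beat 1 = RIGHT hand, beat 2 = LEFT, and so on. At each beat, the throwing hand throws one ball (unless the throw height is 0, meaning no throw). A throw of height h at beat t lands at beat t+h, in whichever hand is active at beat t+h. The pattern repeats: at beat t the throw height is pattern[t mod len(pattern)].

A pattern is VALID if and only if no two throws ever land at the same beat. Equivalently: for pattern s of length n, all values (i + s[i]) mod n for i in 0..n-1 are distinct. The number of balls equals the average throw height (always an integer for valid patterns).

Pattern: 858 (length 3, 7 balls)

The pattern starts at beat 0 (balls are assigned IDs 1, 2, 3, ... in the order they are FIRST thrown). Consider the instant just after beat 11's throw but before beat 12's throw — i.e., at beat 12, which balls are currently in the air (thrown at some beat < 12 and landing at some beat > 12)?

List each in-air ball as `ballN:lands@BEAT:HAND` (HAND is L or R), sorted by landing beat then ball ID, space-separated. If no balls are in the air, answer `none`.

Beat 0 (L): throw ball1 h=8 -> lands@8:L; in-air after throw: [b1@8:L]
Beat 1 (R): throw ball2 h=5 -> lands@6:L; in-air after throw: [b2@6:L b1@8:L]
Beat 2 (L): throw ball3 h=8 -> lands@10:L; in-air after throw: [b2@6:L b1@8:L b3@10:L]
Beat 3 (R): throw ball4 h=8 -> lands@11:R; in-air after throw: [b2@6:L b1@8:L b3@10:L b4@11:R]
Beat 4 (L): throw ball5 h=5 -> lands@9:R; in-air after throw: [b2@6:L b1@8:L b5@9:R b3@10:L b4@11:R]
Beat 5 (R): throw ball6 h=8 -> lands@13:R; in-air after throw: [b2@6:L b1@8:L b5@9:R b3@10:L b4@11:R b6@13:R]
Beat 6 (L): throw ball2 h=8 -> lands@14:L; in-air after throw: [b1@8:L b5@9:R b3@10:L b4@11:R b6@13:R b2@14:L]
Beat 7 (R): throw ball7 h=5 -> lands@12:L; in-air after throw: [b1@8:L b5@9:R b3@10:L b4@11:R b7@12:L b6@13:R b2@14:L]
Beat 8 (L): throw ball1 h=8 -> lands@16:L; in-air after throw: [b5@9:R b3@10:L b4@11:R b7@12:L b6@13:R b2@14:L b1@16:L]
Beat 9 (R): throw ball5 h=8 -> lands@17:R; in-air after throw: [b3@10:L b4@11:R b7@12:L b6@13:R b2@14:L b1@16:L b5@17:R]
Beat 10 (L): throw ball3 h=5 -> lands@15:R; in-air after throw: [b4@11:R b7@12:L b6@13:R b2@14:L b3@15:R b1@16:L b5@17:R]
Beat 11 (R): throw ball4 h=8 -> lands@19:R; in-air after throw: [b7@12:L b6@13:R b2@14:L b3@15:R b1@16:L b5@17:R b4@19:R]
Beat 12 (L): throw ball7 h=8 -> lands@20:L; in-air after throw: [b6@13:R b2@14:L b3@15:R b1@16:L b5@17:R b4@19:R b7@20:L]

Answer: ball6:lands@13:R ball2:lands@14:L ball3:lands@15:R ball1:lands@16:L ball5:lands@17:R ball4:lands@19:R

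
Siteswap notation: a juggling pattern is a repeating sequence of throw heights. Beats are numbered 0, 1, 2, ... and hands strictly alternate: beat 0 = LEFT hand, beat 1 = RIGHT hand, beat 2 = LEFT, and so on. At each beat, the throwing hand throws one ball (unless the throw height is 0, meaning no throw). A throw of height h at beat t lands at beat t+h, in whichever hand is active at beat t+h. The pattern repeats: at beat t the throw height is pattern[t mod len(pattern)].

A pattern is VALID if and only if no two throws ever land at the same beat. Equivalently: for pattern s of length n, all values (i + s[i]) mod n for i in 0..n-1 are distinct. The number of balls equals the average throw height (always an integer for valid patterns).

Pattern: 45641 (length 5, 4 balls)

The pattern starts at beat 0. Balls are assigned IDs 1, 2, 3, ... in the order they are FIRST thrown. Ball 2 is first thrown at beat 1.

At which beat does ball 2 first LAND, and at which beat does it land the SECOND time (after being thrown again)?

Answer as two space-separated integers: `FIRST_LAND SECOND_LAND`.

Beat 0 (L): throw ball1 h=4 -> lands@4:L; in-air after throw: [b1@4:L]
Beat 1 (R): throw ball2 h=5 -> lands@6:L; in-air after throw: [b1@4:L b2@6:L]
Beat 2 (L): throw ball3 h=6 -> lands@8:L; in-air after throw: [b1@4:L b2@6:L b3@8:L]
Beat 3 (R): throw ball4 h=4 -> lands@7:R; in-air after throw: [b1@4:L b2@6:L b4@7:R b3@8:L]
Beat 4 (L): throw ball1 h=1 -> lands@5:R; in-air after throw: [b1@5:R b2@6:L b4@7:R b3@8:L]
Beat 5 (R): throw ball1 h=4 -> lands@9:R; in-air after throw: [b2@6:L b4@7:R b3@8:L b1@9:R]
Beat 6 (L): throw ball2 h=5 -> lands@11:R; in-air after throw: [b4@7:R b3@8:L b1@9:R b2@11:R]
Beat 7 (R): throw ball4 h=6 -> lands@13:R; in-air after throw: [b3@8:L b1@9:R b2@11:R b4@13:R]
Beat 8 (L): throw ball3 h=4 -> lands@12:L; in-air after throw: [b1@9:R b2@11:R b3@12:L b4@13:R]
Beat 9 (R): throw ball1 h=1 -> lands@10:L; in-air after throw: [b1@10:L b2@11:R b3@12:L b4@13:R]
Beat 10 (L): throw ball1 h=4 -> lands@14:L; in-air after throw: [b2@11:R b3@12:L b4@13:R b1@14:L]
Beat 11 (R): throw ball2 h=5 -> lands@16:L; in-air after throw: [b3@12:L b4@13:R b1@14:L b2@16:L]
Ball 2: thrown@1 h=5 -> first land @6; rethrown@6 h=5 -> second land @11

Answer: 6 11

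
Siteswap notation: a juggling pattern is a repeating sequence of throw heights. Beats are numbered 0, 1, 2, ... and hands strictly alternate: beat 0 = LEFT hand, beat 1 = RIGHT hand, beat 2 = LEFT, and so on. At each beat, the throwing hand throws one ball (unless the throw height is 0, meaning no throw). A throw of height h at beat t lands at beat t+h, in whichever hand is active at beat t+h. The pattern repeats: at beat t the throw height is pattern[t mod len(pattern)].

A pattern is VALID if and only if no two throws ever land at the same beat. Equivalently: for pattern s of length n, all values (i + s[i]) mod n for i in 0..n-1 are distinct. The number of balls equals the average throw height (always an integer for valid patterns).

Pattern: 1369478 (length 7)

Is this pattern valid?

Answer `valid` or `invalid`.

i=0: (i + s[i]) mod n = (0 + 1) mod 7 = 1
i=1: (i + s[i]) mod n = (1 + 3) mod 7 = 4
i=2: (i + s[i]) mod n = (2 + 6) mod 7 = 1
i=3: (i + s[i]) mod n = (3 + 9) mod 7 = 5
i=4: (i + s[i]) mod n = (4 + 4) mod 7 = 1
i=5: (i + s[i]) mod n = (5 + 7) mod 7 = 5
i=6: (i + s[i]) mod n = (6 + 8) mod 7 = 0
Residues: [1, 4, 1, 5, 1, 5, 0], distinct: False

Answer: invalid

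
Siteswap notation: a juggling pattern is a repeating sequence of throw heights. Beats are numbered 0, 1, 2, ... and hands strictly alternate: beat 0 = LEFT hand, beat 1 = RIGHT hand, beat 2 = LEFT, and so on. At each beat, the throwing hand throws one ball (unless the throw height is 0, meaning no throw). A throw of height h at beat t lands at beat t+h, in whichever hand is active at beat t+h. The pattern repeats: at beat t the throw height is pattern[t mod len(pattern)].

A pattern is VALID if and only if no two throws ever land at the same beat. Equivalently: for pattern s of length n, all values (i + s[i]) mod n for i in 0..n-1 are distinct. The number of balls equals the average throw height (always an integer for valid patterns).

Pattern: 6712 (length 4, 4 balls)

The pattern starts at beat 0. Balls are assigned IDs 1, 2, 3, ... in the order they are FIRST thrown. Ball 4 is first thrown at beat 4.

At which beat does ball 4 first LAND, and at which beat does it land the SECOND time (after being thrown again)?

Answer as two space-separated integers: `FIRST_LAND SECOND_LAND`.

Answer: 10 11

Derivation:
Beat 0 (L): throw ball1 h=6 -> lands@6:L; in-air after throw: [b1@6:L]
Beat 1 (R): throw ball2 h=7 -> lands@8:L; in-air after throw: [b1@6:L b2@8:L]
Beat 2 (L): throw ball3 h=1 -> lands@3:R; in-air after throw: [b3@3:R b1@6:L b2@8:L]
Beat 3 (R): throw ball3 h=2 -> lands@5:R; in-air after throw: [b3@5:R b1@6:L b2@8:L]
Beat 4 (L): throw ball4 h=6 -> lands@10:L; in-air after throw: [b3@5:R b1@6:L b2@8:L b4@10:L]
Beat 5 (R): throw ball3 h=7 -> lands@12:L; in-air after throw: [b1@6:L b2@8:L b4@10:L b3@12:L]
Beat 6 (L): throw ball1 h=1 -> lands@7:R; in-air after throw: [b1@7:R b2@8:L b4@10:L b3@12:L]
Beat 7 (R): throw ball1 h=2 -> lands@9:R; in-air after throw: [b2@8:L b1@9:R b4@10:L b3@12:L]
Beat 8 (L): throw ball2 h=6 -> lands@14:L; in-air after throw: [b1@9:R b4@10:L b3@12:L b2@14:L]
Beat 9 (R): throw ball1 h=7 -> lands@16:L; in-air after throw: [b4@10:L b3@12:L b2@14:L b1@16:L]
Beat 10 (L): throw ball4 h=1 -> lands@11:R; in-air after throw: [b4@11:R b3@12:L b2@14:L b1@16:L]
Beat 11 (R): throw ball4 h=2 -> lands@13:R; in-air after throw: [b3@12:L b4@13:R b2@14:L b1@16:L]
Ball 4: thrown@4 h=6 -> first land @10; rethrown@10 h=1 -> second land @11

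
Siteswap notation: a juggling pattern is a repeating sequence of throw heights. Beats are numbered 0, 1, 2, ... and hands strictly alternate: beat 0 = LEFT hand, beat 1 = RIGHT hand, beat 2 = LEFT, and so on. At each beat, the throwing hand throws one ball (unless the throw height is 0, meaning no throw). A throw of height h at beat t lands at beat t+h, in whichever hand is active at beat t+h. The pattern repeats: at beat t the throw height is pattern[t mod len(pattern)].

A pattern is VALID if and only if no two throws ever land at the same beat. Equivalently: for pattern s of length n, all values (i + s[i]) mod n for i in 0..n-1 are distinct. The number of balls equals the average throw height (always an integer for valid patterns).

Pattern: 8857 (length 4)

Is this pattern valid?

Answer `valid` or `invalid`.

i=0: (i + s[i]) mod n = (0 + 8) mod 4 = 0
i=1: (i + s[i]) mod n = (1 + 8) mod 4 = 1
i=2: (i + s[i]) mod n = (2 + 5) mod 4 = 3
i=3: (i + s[i]) mod n = (3 + 7) mod 4 = 2
Residues: [0, 1, 3, 2], distinct: True

Answer: valid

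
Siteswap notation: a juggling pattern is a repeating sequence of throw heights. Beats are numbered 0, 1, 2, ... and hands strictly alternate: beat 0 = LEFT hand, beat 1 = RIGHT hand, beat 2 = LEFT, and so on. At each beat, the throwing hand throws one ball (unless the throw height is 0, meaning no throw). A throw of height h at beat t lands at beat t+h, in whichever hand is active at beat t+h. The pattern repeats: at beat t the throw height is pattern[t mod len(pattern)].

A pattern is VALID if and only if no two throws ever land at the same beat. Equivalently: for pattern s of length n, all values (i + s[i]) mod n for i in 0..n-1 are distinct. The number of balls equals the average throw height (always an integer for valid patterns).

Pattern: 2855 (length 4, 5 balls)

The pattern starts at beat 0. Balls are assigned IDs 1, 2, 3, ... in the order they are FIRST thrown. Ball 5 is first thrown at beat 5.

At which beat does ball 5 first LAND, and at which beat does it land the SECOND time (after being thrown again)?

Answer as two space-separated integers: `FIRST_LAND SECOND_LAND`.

Beat 0 (L): throw ball1 h=2 -> lands@2:L; in-air after throw: [b1@2:L]
Beat 1 (R): throw ball2 h=8 -> lands@9:R; in-air after throw: [b1@2:L b2@9:R]
Beat 2 (L): throw ball1 h=5 -> lands@7:R; in-air after throw: [b1@7:R b2@9:R]
Beat 3 (R): throw ball3 h=5 -> lands@8:L; in-air after throw: [b1@7:R b3@8:L b2@9:R]
Beat 4 (L): throw ball4 h=2 -> lands@6:L; in-air after throw: [b4@6:L b1@7:R b3@8:L b2@9:R]
Beat 5 (R): throw ball5 h=8 -> lands@13:R; in-air after throw: [b4@6:L b1@7:R b3@8:L b2@9:R b5@13:R]
Beat 6 (L): throw ball4 h=5 -> lands@11:R; in-air after throw: [b1@7:R b3@8:L b2@9:R b4@11:R b5@13:R]
Beat 7 (R): throw ball1 h=5 -> lands@12:L; in-air after throw: [b3@8:L b2@9:R b4@11:R b1@12:L b5@13:R]
Beat 8 (L): throw ball3 h=2 -> lands@10:L; in-air after throw: [b2@9:R b3@10:L b4@11:R b1@12:L b5@13:R]
Beat 9 (R): throw ball2 h=8 -> lands@17:R; in-air after throw: [b3@10:L b4@11:R b1@12:L b5@13:R b2@17:R]
Beat 10 (L): throw ball3 h=5 -> lands@15:R; in-air after throw: [b4@11:R b1@12:L b5@13:R b3@15:R b2@17:R]
Beat 11 (R): throw ball4 h=5 -> lands@16:L; in-air after throw: [b1@12:L b5@13:R b3@15:R b4@16:L b2@17:R]
Beat 12 (L): throw ball1 h=2 -> lands@14:L; in-air after throw: [b5@13:R b1@14:L b3@15:R b4@16:L b2@17:R]
Beat 13 (R): throw ball5 h=8 -> lands@21:R; in-air after throw: [b1@14:L b3@15:R b4@16:L b2@17:R b5@21:R]
Beat 14 (L): throw ball1 h=5 -> lands@19:R; in-air after throw: [b3@15:R b4@16:L b2@17:R b1@19:R b5@21:R]
Beat 15 (R): throw ball3 h=5 -> lands@20:L; in-air after throw: [b4@16:L b2@17:R b1@19:R b3@20:L b5@21:R]
Beat 16 (L): throw ball4 h=2 -> lands@18:L; in-air after throw: [b2@17:R b4@18:L b1@19:R b3@20:L b5@21:R]
Beat 17 (R): throw ball2 h=8 -> lands@25:R; in-air after throw: [b4@18:L b1@19:R b3@20:L b5@21:R b2@25:R]
Beat 18 (L): throw ball4 h=5 -> lands@23:R; in-air after throw: [b1@19:R b3@20:L b5@21:R b4@23:R b2@25:R]
Beat 19 (R): throw ball1 h=5 -> lands@24:L; in-air after throw: [b3@20:L b5@21:R b4@23:R b1@24:L b2@25:R]
Beat 20 (L): throw ball3 h=2 -> lands@22:L; in-air after throw: [b5@21:R b3@22:L b4@23:R b1@24:L b2@25:R]
Beat 21 (R): throw ball5 h=8 -> lands@29:R; in-air after throw: [b3@22:L b4@23:R b1@24:L b2@25:R b5@29:R]
Ball 5: thrown@5 h=8 -> first land @13; rethrown@13 h=8 -> second land @21

Answer: 13 21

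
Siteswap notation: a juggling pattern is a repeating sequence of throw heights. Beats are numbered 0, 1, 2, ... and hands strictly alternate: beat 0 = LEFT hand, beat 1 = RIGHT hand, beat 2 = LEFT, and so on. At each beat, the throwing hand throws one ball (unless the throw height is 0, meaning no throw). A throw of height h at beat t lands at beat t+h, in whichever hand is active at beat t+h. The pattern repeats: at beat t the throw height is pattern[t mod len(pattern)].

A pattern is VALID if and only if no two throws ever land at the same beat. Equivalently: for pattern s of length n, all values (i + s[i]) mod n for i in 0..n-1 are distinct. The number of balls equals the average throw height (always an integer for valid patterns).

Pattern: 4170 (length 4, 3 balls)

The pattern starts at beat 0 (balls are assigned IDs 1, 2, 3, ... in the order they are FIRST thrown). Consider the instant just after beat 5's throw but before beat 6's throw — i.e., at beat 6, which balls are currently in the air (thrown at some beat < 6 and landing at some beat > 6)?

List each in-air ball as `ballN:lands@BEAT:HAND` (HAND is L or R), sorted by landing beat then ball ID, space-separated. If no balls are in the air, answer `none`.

Answer: ball1:lands@8:L ball2:lands@9:R

Derivation:
Beat 0 (L): throw ball1 h=4 -> lands@4:L; in-air after throw: [b1@4:L]
Beat 1 (R): throw ball2 h=1 -> lands@2:L; in-air after throw: [b2@2:L b1@4:L]
Beat 2 (L): throw ball2 h=7 -> lands@9:R; in-air after throw: [b1@4:L b2@9:R]
Beat 4 (L): throw ball1 h=4 -> lands@8:L; in-air after throw: [b1@8:L b2@9:R]
Beat 5 (R): throw ball3 h=1 -> lands@6:L; in-air after throw: [b3@6:L b1@8:L b2@9:R]
Beat 6 (L): throw ball3 h=7 -> lands@13:R; in-air after throw: [b1@8:L b2@9:R b3@13:R]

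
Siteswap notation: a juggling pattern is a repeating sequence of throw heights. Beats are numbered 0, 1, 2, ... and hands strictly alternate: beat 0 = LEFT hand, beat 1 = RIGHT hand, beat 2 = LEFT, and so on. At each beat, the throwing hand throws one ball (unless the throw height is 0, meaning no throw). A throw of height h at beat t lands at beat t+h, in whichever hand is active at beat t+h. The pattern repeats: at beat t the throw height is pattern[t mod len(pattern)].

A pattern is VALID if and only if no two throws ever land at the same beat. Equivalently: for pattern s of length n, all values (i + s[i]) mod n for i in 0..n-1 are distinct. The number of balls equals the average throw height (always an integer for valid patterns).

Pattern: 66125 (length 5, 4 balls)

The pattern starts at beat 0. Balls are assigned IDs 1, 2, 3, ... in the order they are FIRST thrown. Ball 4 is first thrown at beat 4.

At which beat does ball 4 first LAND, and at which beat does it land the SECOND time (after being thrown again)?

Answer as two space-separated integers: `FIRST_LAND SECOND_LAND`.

Answer: 9 14

Derivation:
Beat 0 (L): throw ball1 h=6 -> lands@6:L; in-air after throw: [b1@6:L]
Beat 1 (R): throw ball2 h=6 -> lands@7:R; in-air after throw: [b1@6:L b2@7:R]
Beat 2 (L): throw ball3 h=1 -> lands@3:R; in-air after throw: [b3@3:R b1@6:L b2@7:R]
Beat 3 (R): throw ball3 h=2 -> lands@5:R; in-air after throw: [b3@5:R b1@6:L b2@7:R]
Beat 4 (L): throw ball4 h=5 -> lands@9:R; in-air after throw: [b3@5:R b1@6:L b2@7:R b4@9:R]
Beat 5 (R): throw ball3 h=6 -> lands@11:R; in-air after throw: [b1@6:L b2@7:R b4@9:R b3@11:R]
Beat 6 (L): throw ball1 h=6 -> lands@12:L; in-air after throw: [b2@7:R b4@9:R b3@11:R b1@12:L]
Beat 7 (R): throw ball2 h=1 -> lands@8:L; in-air after throw: [b2@8:L b4@9:R b3@11:R b1@12:L]
Beat 8 (L): throw ball2 h=2 -> lands@10:L; in-air after throw: [b4@9:R b2@10:L b3@11:R b1@12:L]
Beat 9 (R): throw ball4 h=5 -> lands@14:L; in-air after throw: [b2@10:L b3@11:R b1@12:L b4@14:L]
Beat 10 (L): throw ball2 h=6 -> lands@16:L; in-air after throw: [b3@11:R b1@12:L b4@14:L b2@16:L]
Beat 11 (R): throw ball3 h=6 -> lands@17:R; in-air after throw: [b1@12:L b4@14:L b2@16:L b3@17:R]
Beat 12 (L): throw ball1 h=1 -> lands@13:R; in-air after throw: [b1@13:R b4@14:L b2@16:L b3@17:R]
Beat 13 (R): throw ball1 h=2 -> lands@15:R; in-air after throw: [b4@14:L b1@15:R b2@16:L b3@17:R]
Beat 14 (L): throw ball4 h=5 -> lands@19:R; in-air after throw: [b1@15:R b2@16:L b3@17:R b4@19:R]
Ball 4: thrown@4 h=5 -> first land @9; rethrown@9 h=5 -> second land @14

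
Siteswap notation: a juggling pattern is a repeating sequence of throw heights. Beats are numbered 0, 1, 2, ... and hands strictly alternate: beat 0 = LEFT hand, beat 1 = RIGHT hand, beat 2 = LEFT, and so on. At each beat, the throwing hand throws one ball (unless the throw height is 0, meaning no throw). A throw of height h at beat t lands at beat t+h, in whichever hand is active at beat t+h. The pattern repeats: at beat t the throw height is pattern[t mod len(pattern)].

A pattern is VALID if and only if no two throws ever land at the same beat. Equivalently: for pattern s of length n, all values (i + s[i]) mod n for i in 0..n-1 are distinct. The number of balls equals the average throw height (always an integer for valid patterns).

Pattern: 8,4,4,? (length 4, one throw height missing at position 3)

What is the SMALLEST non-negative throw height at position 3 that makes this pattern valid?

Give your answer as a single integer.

Answer: 0

Derivation:
i=0: (0 + 8) mod 4 = 0
i=1: (1 + 4) mod 4 = 1
i=2: (2 + 4) mod 4 = 2
i=3: s[i]=? (unknown)
Known residues: [0, 1, 2]; need a permutation of 0..3, so missing residue r = 3
Need (3 + s) mod 4 = 3; smallest s = (3 - 3) mod 4 = 0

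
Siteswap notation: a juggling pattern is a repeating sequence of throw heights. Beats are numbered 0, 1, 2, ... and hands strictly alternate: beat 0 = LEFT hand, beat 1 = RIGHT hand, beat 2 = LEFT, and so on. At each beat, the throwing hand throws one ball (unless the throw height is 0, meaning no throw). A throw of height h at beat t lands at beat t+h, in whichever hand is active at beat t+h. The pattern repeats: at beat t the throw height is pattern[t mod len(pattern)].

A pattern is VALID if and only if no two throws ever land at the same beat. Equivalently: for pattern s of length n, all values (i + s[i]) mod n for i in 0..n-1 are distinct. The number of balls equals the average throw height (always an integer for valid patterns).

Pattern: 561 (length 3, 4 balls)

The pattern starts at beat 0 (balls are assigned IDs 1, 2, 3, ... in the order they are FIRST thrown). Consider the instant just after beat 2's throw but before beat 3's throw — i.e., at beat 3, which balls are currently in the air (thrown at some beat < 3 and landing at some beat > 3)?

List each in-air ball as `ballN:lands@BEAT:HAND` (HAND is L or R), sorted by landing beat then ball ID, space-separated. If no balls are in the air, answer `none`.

Answer: ball1:lands@5:R ball2:lands@7:R

Derivation:
Beat 0 (L): throw ball1 h=5 -> lands@5:R; in-air after throw: [b1@5:R]
Beat 1 (R): throw ball2 h=6 -> lands@7:R; in-air after throw: [b1@5:R b2@7:R]
Beat 2 (L): throw ball3 h=1 -> lands@3:R; in-air after throw: [b3@3:R b1@5:R b2@7:R]
Beat 3 (R): throw ball3 h=5 -> lands@8:L; in-air after throw: [b1@5:R b2@7:R b3@8:L]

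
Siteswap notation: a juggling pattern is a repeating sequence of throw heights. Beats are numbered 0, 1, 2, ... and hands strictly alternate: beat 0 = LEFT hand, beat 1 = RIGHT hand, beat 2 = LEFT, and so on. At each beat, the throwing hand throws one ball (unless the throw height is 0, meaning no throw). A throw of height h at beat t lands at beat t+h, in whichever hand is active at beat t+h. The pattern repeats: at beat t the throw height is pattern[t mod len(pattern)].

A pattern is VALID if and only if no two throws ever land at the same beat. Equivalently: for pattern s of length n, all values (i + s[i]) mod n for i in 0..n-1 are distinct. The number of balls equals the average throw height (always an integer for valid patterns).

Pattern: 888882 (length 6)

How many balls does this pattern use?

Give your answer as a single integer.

Pattern = [8, 8, 8, 8, 8, 2], length n = 6
  position 0: throw height = 8, running sum = 8
  position 1: throw height = 8, running sum = 16
  position 2: throw height = 8, running sum = 24
  position 3: throw height = 8, running sum = 32
  position 4: throw height = 8, running sum = 40
  position 5: throw height = 2, running sum = 42
Total sum = 42; balls = sum / n = 42 / 6 = 7

Answer: 7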